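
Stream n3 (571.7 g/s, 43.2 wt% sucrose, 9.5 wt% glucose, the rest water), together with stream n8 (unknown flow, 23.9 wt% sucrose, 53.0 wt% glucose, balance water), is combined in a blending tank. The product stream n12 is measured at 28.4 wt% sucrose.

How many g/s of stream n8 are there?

1880 g/s

Let n8 be the unknown flow. Total out = 571.7 + n8.
sucrose balance: 246.97 + 0.239·n8 = 0.284·(571.7 + n8)
(0.239 − 0.284)·n8 = 0.284×571.7 − 246.97 = -84.612
n8 = -84.612 / -0.045 = 1880.3 g/s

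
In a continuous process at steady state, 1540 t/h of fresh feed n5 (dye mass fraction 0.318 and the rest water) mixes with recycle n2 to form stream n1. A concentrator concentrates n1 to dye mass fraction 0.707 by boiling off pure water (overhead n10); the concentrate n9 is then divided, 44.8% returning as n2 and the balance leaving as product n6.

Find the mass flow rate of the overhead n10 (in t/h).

Overall dye balance (none leaves overhead): dye in fresh feed = dye in product, i.e. 1540×0.318 = (1−0.448)·n9·0.707.
n9 = 489.72/(0.707×0.552) = 1254.8 t/h.
Recycle n2 = 0.448×1254.8 = 562.17 t/h.
Combined feed n1 = 1540 + 562.17 = 2102.2 t/h.
Overhead n10 = n1 − n9 = 2102.2 − 1254.8 = 847.33 t/h.

847.3 t/h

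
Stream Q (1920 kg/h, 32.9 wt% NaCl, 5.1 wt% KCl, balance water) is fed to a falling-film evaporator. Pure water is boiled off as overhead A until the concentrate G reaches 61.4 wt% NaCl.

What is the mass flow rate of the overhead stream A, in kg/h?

NaCl is conserved: 1920×0.329 = 631.68 kg/h all reports to the concentrate.
Concentrate = 631.68/(target fraction) = 1028.8 kg/h.
Overhead = 1920 − 1028.8 = 891.21 kg/h.

891.2 kg/h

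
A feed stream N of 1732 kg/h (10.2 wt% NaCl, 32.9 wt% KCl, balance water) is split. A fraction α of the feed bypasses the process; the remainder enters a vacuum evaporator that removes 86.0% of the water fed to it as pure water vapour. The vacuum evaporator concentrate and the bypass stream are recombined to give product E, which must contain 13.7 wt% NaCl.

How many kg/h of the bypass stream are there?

All 1732×0.102 = 176.66 kg/h of NaCl reaches E, so E = 176.66/0.137 = 1289.5 kg/h and vapour = 442.48 kg/h.
The evaporator receives (1−α)·1732 of feed at 0.569 water and removes 0.860 of that water:
0.860×0.569×(1−α)×1732 = 442.48
(1−α) = 442.48/847.54 = 0.5221;  α = 0.4779.
Bypass flow = 0.4779×1732 = 827.76 kg/h.

827.8 kg/h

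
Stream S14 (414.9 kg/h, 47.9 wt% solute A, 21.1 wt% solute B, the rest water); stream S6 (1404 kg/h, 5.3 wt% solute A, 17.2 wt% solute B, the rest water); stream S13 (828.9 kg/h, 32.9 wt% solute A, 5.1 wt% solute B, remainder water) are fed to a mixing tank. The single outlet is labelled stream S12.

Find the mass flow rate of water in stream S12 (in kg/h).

water out = water in = 414.9×0.310 + 1404×0.775 + 828.9×0.620 = 1730.6 kg/h.

1731 kg/h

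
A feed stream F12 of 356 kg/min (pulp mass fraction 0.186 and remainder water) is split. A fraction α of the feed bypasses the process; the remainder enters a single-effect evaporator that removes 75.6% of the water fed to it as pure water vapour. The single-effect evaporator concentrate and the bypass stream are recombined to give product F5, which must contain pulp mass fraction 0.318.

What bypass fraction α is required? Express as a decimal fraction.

All 356×0.186 = 66.216 kg/min of pulp reaches F5, so F5 = 66.216/0.318 = 208.23 kg/min and vapour = 147.77 kg/min.
The evaporator receives (1−α)·356 of feed at 0.814 water and removes 0.756 of that water:
0.756×0.814×(1−α)×356 = 147.77
(1−α) = 147.77/219.08 = 0.6745;  α = 0.3255.

0.325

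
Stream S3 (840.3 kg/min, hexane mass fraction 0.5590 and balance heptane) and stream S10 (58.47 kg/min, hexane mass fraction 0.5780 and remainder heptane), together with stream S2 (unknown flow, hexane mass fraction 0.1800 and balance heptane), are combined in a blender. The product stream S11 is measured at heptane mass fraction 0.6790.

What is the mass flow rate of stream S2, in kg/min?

1525 kg/min

Let S2 be the unknown flow. Total out = 898.77 + S2.
heptane balance: 395.25 + 0.820·S2 = 0.679·(898.77 + S2)
(0.820 − 0.679)·S2 = 0.679×898.77 − 395.25 = 215.02
S2 = 215.02 / 0.141 = 1525 kg/min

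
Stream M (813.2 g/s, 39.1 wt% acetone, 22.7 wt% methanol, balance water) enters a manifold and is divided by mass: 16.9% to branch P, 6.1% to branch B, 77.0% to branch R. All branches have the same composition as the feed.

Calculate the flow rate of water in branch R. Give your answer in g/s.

Branch R total = 0.770×813.2 = 626.16 g/s.
water in R = 0.382×626.16 = 239.19 g/s.

239.2 g/s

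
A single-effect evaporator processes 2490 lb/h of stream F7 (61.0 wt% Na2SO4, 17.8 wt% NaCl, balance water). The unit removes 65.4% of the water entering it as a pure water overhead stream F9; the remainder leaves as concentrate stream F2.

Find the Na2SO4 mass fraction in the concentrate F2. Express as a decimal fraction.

0.708

Na2SO4 is not removed: 2490×0.610 = 1518.9 lb/h of Na2SO4 enters F2.
water entering = 2490×0.212 = 527.88 lb/h; overhead removed = 0.654×527.88 = 345.23 lb/h.
Concentrate = 2490 − 345.23 = 2144.8 lb/h.
Mass fraction = 1518.9/2144.8 = 0.708.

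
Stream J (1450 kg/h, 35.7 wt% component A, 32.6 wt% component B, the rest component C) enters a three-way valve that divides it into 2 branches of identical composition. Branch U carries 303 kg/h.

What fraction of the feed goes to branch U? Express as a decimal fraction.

Fraction to U = 303/1450 = 0.2090.

0.209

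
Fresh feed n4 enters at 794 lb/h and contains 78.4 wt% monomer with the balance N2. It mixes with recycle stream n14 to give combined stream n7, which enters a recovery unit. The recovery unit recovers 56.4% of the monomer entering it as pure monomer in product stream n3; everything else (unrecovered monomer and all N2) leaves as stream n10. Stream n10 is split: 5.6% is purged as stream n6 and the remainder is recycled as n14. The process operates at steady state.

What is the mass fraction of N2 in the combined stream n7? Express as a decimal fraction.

N2 enters only via n4 and leaves only via the purge: 794×0.216 = 0.056×(N2 in n10), and the recovery unit passes all N2, so N2 in n7 = N2 in n10 = 3062.6 lb/h.
monomer in n7: m_A = 794×0.784 + (1−0.056)·(1−0.564)·m_A, so m_A = 622.5/0.5884 = 1057.9 lb/h.
n7 = 1057.9 + 3062.6 = 4120.5 lb/h.
N2 fraction in n7 = 3062.6/4120.5 = 0.743.

0.743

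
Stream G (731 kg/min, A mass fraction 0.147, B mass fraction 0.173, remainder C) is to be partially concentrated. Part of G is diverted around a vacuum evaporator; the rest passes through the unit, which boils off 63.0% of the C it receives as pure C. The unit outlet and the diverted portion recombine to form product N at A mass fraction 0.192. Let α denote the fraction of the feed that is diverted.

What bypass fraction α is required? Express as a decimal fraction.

0.453

All 731×0.147 = 107.46 kg/min of A reaches N, so N = 107.46/0.192 = 559.67 kg/min and vapour = 171.33 kg/min.
The evaporator receives (1−α)·731 of feed at 0.680 C and removes 0.630 of that C:
0.630×0.680×(1−α)×731 = 171.33
(1−α) = 171.33/313.16 = 0.5471;  α = 0.4529.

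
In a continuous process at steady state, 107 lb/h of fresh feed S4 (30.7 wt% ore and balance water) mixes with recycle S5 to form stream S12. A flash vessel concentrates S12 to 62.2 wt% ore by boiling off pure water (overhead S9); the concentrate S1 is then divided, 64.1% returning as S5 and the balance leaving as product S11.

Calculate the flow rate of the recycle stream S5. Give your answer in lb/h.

Overall ore balance (none leaves overhead): ore in fresh feed = ore in product, i.e. 107×0.307 = (1−0.641)·S1·0.622.
S1 = 32.849/(0.622×0.359) = 147.11 lb/h.
Recycle S5 = 0.641×147.11 = 94.296 lb/h.

94.3 lb/h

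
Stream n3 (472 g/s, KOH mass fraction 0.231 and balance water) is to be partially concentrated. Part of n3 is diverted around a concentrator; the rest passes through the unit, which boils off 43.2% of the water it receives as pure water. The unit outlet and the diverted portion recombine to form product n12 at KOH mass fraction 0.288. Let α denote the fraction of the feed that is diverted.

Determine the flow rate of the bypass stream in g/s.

All 472×0.231 = 109.03 g/s of KOH reaches n12, so n12 = 109.03/0.288 = 378.58 g/s and vapour = 93.417 g/s.
The evaporator receives (1−α)·472 of feed at 0.769 water and removes 0.432 of that water:
0.432×0.769×(1−α)×472 = 93.417
(1−α) = 93.417/156.8 = 0.5958;  α = 0.4042.
Bypass flow = 0.4042×472 = 190.8 g/s.

190.8 g/s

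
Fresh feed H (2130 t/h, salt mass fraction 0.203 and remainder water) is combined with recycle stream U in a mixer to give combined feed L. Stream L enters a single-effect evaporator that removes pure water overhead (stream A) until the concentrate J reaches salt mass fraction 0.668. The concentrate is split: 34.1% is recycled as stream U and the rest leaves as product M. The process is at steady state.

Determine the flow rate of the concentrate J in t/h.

Overall salt balance (none leaves overhead): salt in fresh feed = salt in product, i.e. 2130×0.203 = (1−0.341)·J·0.668.
J = 432.39/(0.668×0.659) = 982.23 t/h.

982.2 t/h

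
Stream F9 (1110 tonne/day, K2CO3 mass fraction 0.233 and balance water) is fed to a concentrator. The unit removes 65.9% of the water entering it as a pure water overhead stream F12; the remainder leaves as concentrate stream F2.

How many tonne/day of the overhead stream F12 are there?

561.1 tonne/day

water entering = 1110×0.767 = 851.37 tonne/day; overhead removed = 0.659×851.37 = 561.05 tonne/day.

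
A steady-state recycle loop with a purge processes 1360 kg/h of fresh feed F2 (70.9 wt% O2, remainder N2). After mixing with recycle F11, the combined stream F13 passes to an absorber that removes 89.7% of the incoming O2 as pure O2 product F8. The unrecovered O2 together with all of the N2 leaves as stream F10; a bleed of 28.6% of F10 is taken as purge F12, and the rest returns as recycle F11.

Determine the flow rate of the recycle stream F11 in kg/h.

N2 enters only via F2 and leaves only via the purge: 1360×0.291 = 0.286×(N2 in F10), and the absorber passes all N2, so N2 in F13 = N2 in F10 = 1383.8 kg/h.
O2 in F13: m_A = 1360×0.709 + (1−0.286)·(1−0.897)·m_A, so m_A = 964.24/0.9265 = 1040.8 kg/h.
F10 = (1−0.897)×1040.8 + 1383.8 = 1491 kg/h.
Recycle F11 = (1−0.286)×1491 = 1064.6 kg/h.

1065 kg/h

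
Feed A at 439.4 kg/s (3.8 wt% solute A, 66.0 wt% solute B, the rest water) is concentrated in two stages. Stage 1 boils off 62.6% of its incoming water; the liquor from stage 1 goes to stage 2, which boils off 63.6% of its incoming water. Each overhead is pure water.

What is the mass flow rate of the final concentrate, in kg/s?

water in feed = 439.4×0.302 = 132.7 kg/s.
After stage 1: water left = (1−0.626)×132.7 = 49.629; stream total = 356.33 kg/s.
After stage 2: water left = (1−0.636)×49.629 = 18.065; final concentrate = 324.77 kg/s.

324.8 kg/s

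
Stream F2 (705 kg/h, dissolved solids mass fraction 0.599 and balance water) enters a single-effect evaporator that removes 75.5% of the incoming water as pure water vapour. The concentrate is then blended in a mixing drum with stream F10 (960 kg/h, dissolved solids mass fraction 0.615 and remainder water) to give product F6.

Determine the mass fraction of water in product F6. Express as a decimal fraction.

0.302

Vapour removed = 0.755×0.401×705 = 213.44 kg/h; concentrate = 491.56 kg/h.
water reaching the mixer = 69.263 (from concentrate) + 960×0.385 = 438.86 kg/h.
Product flow = 491.56 + 960 = 1451.6 kg/h; water fraction = 0.302.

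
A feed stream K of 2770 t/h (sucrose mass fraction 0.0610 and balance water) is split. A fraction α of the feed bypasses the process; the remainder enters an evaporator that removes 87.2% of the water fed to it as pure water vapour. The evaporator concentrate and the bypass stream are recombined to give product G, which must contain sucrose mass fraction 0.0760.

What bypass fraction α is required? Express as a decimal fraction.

All 2770×0.061 = 168.97 t/h of sucrose reaches G, so G = 168.97/0.076 = 2223.3 t/h and vapour = 546.71 t/h.
The evaporator receives (1−α)·2770 of feed at 0.939 water and removes 0.872 of that water:
0.872×0.939×(1−α)×2770 = 546.71
(1−α) = 546.71/2268.1 = 0.2410;  α = 0.7590.

0.759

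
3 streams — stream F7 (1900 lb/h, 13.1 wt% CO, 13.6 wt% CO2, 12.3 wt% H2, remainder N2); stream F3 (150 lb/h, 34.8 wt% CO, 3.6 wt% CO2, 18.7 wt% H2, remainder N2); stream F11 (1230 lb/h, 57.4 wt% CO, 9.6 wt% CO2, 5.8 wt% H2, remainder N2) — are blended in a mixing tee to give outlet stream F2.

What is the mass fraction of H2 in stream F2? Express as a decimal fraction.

Total flow out = 1900 + 150 + 1230 = 3280 lb/h.
H2 in = 1900×0.123 + 150×0.187 + 1230×0.058 = 333.09 lb/h.
H2 mass fraction in F2 = 333.09/3280 = 0.102.

0.102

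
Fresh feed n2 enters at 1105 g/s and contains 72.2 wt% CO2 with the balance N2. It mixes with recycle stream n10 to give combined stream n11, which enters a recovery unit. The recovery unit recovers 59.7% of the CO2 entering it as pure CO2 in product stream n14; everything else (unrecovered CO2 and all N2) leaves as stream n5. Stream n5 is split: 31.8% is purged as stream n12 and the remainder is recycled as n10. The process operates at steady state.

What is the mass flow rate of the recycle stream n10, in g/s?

N2 enters only via n2 and leaves only via the purge: 1105×0.278 = 0.318×(N2 in n5), and the recovery unit passes all N2, so N2 in n11 = N2 in n5 = 966.01 g/s.
CO2 in n11: m_A = 1105×0.722 + (1−0.318)·(1−0.597)·m_A, so m_A = 797.81/0.7252 = 1100.2 g/s.
n5 = (1−0.597)×1100.2 + 966.01 = 1409.4 g/s.
Recycle n10 = (1−0.318)×1409.4 = 961.2 g/s.

961.2 g/s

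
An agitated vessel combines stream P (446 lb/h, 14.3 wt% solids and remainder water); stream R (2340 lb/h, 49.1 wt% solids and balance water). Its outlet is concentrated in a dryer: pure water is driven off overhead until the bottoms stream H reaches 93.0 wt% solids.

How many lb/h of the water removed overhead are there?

1482 lb/h

solids entering = 446×0.143 + 2340×0.491 = 1212.7 lb/h.
All solids reports to H, so H = 1212.7/0.930 = 1304 lb/h.
Total feed = 2786 lb/h; overhead = 2786 − 1304 = 1482 lb/h.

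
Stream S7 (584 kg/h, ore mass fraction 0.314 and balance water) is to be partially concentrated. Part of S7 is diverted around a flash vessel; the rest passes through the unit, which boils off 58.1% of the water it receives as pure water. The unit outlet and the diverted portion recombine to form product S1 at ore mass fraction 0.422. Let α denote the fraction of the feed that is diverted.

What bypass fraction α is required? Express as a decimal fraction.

All 584×0.314 = 183.38 kg/h of ore reaches S1, so S1 = 183.38/0.422 = 434.54 kg/h and vapour = 149.46 kg/h.
The evaporator receives (1−α)·584 of feed at 0.686 water and removes 0.581 of that water:
0.581×0.686×(1−α)×584 = 149.46
(1−α) = 149.46/232.76 = 0.6421;  α = 0.3579.

0.358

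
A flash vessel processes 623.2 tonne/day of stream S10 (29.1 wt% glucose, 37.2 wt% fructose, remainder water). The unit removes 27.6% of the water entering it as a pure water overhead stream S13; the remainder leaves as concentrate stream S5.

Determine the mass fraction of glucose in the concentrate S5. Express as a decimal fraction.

0.321

glucose is not removed: 623.2×0.291 = 181.35 tonne/day of glucose enters S5.
water entering = 623.2×0.337 = 210.02 tonne/day; overhead removed = 0.276×210.02 = 57.965 tonne/day.
Concentrate = 623.2 − 57.965 = 565.23 tonne/day.
Mass fraction = 181.35/565.23 = 0.321.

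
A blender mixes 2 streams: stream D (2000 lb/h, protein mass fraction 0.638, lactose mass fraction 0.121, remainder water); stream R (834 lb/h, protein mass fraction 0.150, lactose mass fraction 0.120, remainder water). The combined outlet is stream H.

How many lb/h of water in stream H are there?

water out = water in = 2000×0.241 + 834×0.730 = 1090.8 lb/h.

1091 lb/h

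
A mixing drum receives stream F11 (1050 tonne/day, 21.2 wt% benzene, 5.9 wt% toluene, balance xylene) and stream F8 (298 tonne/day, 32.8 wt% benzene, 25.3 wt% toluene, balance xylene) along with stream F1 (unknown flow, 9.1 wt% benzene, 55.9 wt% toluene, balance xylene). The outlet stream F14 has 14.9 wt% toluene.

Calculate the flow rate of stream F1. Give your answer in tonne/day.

154.9 tonne/day

Let F1 be the unknown flow. Total out = 1348 + F1.
toluene balance: 137.34 + 0.559·F1 = 0.149·(1348 + F1)
(0.559 − 0.149)·F1 = 0.149×1348 − 137.34 = 63.508
F1 = 63.508 / 0.410 = 154.9 tonne/day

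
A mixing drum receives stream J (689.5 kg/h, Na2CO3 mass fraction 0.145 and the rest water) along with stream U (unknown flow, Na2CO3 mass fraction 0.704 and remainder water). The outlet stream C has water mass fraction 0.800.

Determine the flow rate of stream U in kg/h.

Let U be the unknown flow. Total out = 689.5 + U.
water balance: 589.52 + 0.296·U = 0.800·(689.5 + U)
(0.296 − 0.800)·U = 0.800×689.5 − 589.52 = -37.923
U = -37.923 / -0.504 = 75.243 kg/h

75.24 kg/h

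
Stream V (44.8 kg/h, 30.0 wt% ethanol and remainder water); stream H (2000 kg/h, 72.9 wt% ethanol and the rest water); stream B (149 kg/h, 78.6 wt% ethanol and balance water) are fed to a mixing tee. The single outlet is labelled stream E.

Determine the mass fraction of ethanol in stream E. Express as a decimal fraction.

0.7241

Total flow out = 44.8 + 2000 + 149 = 2193.8 kg/h.
ethanol in = 44.8×0.300 + 2000×0.729 + 149×0.786 = 1588.6 kg/h.
ethanol mass fraction in E = 1588.6/2193.8 = 0.7241.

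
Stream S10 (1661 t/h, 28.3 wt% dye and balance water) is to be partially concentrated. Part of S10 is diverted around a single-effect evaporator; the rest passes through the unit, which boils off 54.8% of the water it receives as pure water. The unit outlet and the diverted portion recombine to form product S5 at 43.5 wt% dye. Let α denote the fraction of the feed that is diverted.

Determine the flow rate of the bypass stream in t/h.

183.9 t/h

All 1661×0.283 = 470.06 t/h of dye reaches S5, so S5 = 470.06/0.435 = 1080.6 t/h and vapour = 580.4 t/h.
The evaporator receives (1−α)·1661 of feed at 0.717 water and removes 0.548 of that water:
0.548×0.717×(1−α)×1661 = 580.4
(1−α) = 580.4/652.63 = 0.8893;  α = 0.1107.
Bypass flow = 0.1107×1661 = 183.85 t/h.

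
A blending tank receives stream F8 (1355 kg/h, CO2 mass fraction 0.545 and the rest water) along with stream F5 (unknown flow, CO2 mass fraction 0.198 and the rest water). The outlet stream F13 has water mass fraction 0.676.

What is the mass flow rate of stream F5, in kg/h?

Let F5 be the unknown flow. Total out = 1355 + F5.
water balance: 616.52 + 0.802·F5 = 0.676·(1355 + F5)
(0.802 − 0.676)·F5 = 0.676×1355 − 616.52 = 299.46
F5 = 299.46 / 0.126 = 2376.6 kg/h

2377 kg/h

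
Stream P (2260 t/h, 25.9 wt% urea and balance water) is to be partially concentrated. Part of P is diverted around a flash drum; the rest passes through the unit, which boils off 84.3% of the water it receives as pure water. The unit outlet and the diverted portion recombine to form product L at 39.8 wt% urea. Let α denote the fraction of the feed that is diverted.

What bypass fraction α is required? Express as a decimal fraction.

0.441

All 2260×0.259 = 585.34 t/h of urea reaches L, so L = 585.34/0.398 = 1470.7 t/h and vapour = 789.3 t/h.
The evaporator receives (1−α)·2260 of feed at 0.741 water and removes 0.843 of that water:
0.843×0.741×(1−α)×2260 = 789.3
(1−α) = 789.3/1411.7 = 0.5591;  α = 0.4409.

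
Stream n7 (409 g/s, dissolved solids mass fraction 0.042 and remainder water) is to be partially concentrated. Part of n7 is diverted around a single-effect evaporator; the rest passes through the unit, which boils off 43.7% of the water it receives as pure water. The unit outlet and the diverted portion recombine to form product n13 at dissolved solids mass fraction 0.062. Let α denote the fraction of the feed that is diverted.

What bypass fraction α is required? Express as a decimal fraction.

All 409×0.042 = 17.178 g/s of dissolved solids reaches n13, so n13 = 17.178/0.062 = 277.06 g/s and vapour = 131.94 g/s.
The evaporator receives (1−α)·409 of feed at 0.958 water and removes 0.437 of that water:
0.437×0.958×(1−α)×409 = 131.94
(1−α) = 131.94/171.23 = 0.7705;  α = 0.2295.

0.229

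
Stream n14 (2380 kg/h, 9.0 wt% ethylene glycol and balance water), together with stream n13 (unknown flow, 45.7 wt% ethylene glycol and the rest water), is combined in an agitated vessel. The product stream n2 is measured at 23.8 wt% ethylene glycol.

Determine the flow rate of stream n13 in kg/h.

1608 kg/h

Let n13 be the unknown flow. Total out = 2380 + n13.
ethylene glycol balance: 214.2 + 0.457·n13 = 0.238·(2380 + n13)
(0.457 − 0.238)·n13 = 0.238×2380 − 214.2 = 352.24
n13 = 352.24 / 0.219 = 1608.4 kg/h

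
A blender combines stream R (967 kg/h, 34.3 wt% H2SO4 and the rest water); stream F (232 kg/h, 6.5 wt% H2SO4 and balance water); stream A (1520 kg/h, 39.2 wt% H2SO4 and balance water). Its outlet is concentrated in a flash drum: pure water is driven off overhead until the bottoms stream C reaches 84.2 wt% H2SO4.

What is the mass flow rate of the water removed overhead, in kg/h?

H2SO4 entering = 967×0.343 + 232×0.065 + 1520×0.392 = 942.6 kg/h.
All H2SO4 reports to C, so C = 942.6/0.842 = 1119.5 kg/h.
Total feed = 2719 kg/h; overhead = 2719 − 1119.5 = 1599.5 kg/h.

1600 kg/h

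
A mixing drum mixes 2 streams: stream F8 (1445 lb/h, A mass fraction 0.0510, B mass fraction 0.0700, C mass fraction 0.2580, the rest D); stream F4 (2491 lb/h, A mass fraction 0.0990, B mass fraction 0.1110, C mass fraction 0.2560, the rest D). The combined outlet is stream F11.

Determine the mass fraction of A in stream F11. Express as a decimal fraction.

0.0814

Total flow out = 1445 + 2491 = 3936 lb/h.
A in = 1445×0.051 + 2491×0.099 = 320.3 lb/h.
A mass fraction in F11 = 320.3/3936 = 0.0814.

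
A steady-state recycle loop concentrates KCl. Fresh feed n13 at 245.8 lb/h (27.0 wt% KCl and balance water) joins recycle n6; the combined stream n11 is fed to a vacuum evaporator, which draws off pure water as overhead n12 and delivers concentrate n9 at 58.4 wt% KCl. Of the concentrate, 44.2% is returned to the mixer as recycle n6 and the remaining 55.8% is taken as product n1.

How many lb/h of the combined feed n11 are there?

335.8 lb/h

Overall KCl balance (none leaves overhead): KCl in fresh feed = KCl in product, i.e. 245.8×0.270 = (1−0.442)·n9·0.584.
n9 = 66.366/(0.584×0.558) = 203.66 lb/h.
Recycle n6 = 0.442×203.66 = 90.016 lb/h.
Combined feed n11 = 245.8 + 90.016 = 335.82 lb/h.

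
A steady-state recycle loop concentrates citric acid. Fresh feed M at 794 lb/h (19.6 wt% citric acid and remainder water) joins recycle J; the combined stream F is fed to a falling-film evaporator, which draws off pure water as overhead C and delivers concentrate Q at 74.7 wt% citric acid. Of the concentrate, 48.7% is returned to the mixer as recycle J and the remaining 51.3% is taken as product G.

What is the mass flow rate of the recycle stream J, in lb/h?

Overall citric acid balance (none leaves overhead): citric acid in fresh feed = citric acid in product, i.e. 794×0.196 = (1−0.487)·Q·0.747.
Q = 155.62/(0.747×0.513) = 406.11 lb/h.
Recycle J = 0.487×406.11 = 197.77 lb/h.

197.8 lb/h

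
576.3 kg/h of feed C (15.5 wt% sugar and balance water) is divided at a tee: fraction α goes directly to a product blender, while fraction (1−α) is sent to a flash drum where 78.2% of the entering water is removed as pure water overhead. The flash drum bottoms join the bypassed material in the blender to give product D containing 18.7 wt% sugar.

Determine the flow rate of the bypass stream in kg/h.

All 576.3×0.155 = 89.326 kg/h of sugar reaches D, so D = 89.326/0.187 = 477.68 kg/h and vapour = 98.618 kg/h.
The evaporator receives (1−α)·576.3 of feed at 0.845 water and removes 0.782 of that water:
0.782×0.845×(1−α)×576.3 = 98.618
(1−α) = 98.618/380.81 = 0.2590;  α = 0.7410.
Bypass flow = 0.7410×576.3 = 427.06 kg/h.

427.1 kg/h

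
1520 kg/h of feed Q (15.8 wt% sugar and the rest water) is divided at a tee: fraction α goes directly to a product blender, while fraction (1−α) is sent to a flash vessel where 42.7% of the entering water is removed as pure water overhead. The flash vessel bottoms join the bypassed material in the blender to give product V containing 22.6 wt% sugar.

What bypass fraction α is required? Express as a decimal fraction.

All 1520×0.158 = 240.16 kg/h of sugar reaches V, so V = 240.16/0.226 = 1062.7 kg/h and vapour = 457.35 kg/h.
The evaporator receives (1−α)·1520 of feed at 0.842 water and removes 0.427 of that water:
0.427×0.842×(1−α)×1520 = 457.35
(1−α) = 457.35/546.49 = 0.8369;  α = 0.1631.

0.163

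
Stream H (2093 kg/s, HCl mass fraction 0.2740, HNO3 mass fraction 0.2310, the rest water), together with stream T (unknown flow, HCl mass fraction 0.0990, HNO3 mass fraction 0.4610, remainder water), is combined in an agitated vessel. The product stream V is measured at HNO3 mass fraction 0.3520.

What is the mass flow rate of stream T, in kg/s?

2323 kg/s

Let T be the unknown flow. Total out = 2093 + T.
HNO3 balance: 483.48 + 0.461·T = 0.352·(2093 + T)
(0.461 − 0.352)·T = 0.352×2093 − 483.48 = 253.25
T = 253.25 / 0.109 = 2323.4 kg/s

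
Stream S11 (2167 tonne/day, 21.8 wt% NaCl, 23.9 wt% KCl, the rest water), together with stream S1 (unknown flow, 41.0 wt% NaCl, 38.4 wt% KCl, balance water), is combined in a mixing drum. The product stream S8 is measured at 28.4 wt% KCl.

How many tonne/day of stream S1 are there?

975.1 tonne/day

Let S1 be the unknown flow. Total out = 2167 + S1.
KCl balance: 517.91 + 0.384·S1 = 0.284·(2167 + S1)
(0.384 − 0.284)·S1 = 0.284×2167 − 517.91 = 97.515
S1 = 97.515 / 0.100 = 975.15 tonne/day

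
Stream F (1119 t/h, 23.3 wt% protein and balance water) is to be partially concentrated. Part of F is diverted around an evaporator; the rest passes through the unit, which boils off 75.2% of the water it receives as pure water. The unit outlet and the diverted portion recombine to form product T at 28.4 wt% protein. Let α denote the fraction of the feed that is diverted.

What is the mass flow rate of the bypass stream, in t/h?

All 1119×0.233 = 260.73 t/h of protein reaches T, so T = 260.73/0.284 = 918.05 t/h and vapour = 200.95 t/h.
The evaporator receives (1−α)·1119 of feed at 0.767 water and removes 0.752 of that water:
0.752×0.767×(1−α)×1119 = 200.95
(1−α) = 200.95/645.42 = 0.3113;  α = 0.6887.
Bypass flow = 0.6887×1119 = 770.61 t/h.

770.6 t/h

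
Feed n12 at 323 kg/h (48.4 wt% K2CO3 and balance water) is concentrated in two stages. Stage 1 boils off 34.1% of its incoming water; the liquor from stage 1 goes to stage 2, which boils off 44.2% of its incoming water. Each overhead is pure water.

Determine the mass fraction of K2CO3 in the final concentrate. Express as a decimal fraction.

water in feed = 323×0.516 = 166.67 kg/h.
After stage 1: water left = (1−0.341)×166.67 = 109.83; stream total = 266.17 kg/h.
After stage 2: water left = (1−0.442)×109.83 = 61.287; final concentrate = 217.62 kg/h.
K2CO3 fraction = 156.33/217.62 = 0.718.

0.718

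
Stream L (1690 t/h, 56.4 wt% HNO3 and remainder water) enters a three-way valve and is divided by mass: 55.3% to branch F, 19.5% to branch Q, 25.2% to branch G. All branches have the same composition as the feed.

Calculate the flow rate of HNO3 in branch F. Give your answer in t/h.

527.1 t/h

Branch F total = 0.553×1690 = 934.57 t/h.
HNO3 in F = 0.564×934.57 = 527.1 t/h.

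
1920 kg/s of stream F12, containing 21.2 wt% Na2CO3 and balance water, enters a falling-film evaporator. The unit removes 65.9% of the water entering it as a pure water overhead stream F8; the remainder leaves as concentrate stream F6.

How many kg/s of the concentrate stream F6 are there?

water entering = 1920×0.788 = 1513 kg/s; overhead removed = 0.659×1513 = 997.04 kg/s.
Concentrate = 1920 − 997.04 = 922.96 kg/s.

923 kg/s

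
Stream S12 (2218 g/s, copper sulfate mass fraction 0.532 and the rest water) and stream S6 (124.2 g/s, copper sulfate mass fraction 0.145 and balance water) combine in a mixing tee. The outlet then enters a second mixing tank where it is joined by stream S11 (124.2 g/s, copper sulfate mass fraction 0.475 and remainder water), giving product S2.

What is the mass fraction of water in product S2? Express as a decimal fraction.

0.490

Overall, product flow = 2466.4 g/s.
water in = 2218×0.468 + 124.2×0.855 + 124.2×0.525 = 1209.4 g/s.
water fraction in S2 = 0.490.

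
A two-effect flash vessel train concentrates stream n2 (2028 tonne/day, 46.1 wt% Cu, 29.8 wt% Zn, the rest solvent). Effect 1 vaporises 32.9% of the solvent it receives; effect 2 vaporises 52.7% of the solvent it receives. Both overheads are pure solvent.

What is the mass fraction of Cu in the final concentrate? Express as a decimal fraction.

0.5518

solvent in feed = 2028×0.241 = 488.75 tonne/day.
After stage 1: solvent left = (1−0.329)×488.75 = 327.95; stream total = 1867.2 tonne/day.
After stage 2: solvent left = (1−0.527)×327.95 = 155.12; final concentrate = 1694.4 tonne/day.
Cu fraction = 934.91/1694.4 = 0.5518.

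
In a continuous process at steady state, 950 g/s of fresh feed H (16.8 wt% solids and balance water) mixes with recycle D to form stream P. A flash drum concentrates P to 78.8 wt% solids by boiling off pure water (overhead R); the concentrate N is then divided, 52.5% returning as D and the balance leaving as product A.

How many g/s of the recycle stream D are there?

Overall solids balance (none leaves overhead): solids in fresh feed = solids in product, i.e. 950×0.168 = (1−0.525)·N·0.788.
N = 159.6/(0.788×0.475) = 426.4 g/s.
Recycle D = 0.525×426.4 = 223.86 g/s.

223.9 g/s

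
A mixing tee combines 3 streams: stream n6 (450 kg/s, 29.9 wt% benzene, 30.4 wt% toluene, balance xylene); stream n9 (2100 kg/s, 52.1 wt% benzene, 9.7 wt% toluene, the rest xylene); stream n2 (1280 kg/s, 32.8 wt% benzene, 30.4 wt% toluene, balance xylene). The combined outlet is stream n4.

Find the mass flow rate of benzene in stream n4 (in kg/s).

benzene out = benzene in = 450×0.299 + 2100×0.521 + 1280×0.328 = 1648.5 kg/s.

1648 kg/s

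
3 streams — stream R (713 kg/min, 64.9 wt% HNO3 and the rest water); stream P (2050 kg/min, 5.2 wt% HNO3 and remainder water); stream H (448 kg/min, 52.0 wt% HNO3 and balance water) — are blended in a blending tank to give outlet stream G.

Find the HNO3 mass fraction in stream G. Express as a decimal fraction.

Total flow out = 713 + 2050 + 448 = 3211 kg/min.
HNO3 in = 713×0.649 + 2050×0.052 + 448×0.520 = 802.3 kg/min.
HNO3 mass fraction in G = 802.3/3211 = 0.250.

0.250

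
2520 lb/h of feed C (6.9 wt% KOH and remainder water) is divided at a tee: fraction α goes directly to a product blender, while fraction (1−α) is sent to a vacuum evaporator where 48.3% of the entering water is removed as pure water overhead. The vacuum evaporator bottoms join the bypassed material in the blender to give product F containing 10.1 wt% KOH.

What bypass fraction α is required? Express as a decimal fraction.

All 2520×0.069 = 173.88 lb/h of KOH reaches F, so F = 173.88/0.101 = 1721.6 lb/h and vapour = 798.42 lb/h.
The evaporator receives (1−α)·2520 of feed at 0.931 water and removes 0.483 of that water:
0.483×0.931×(1−α)×2520 = 798.42
(1−α) = 798.42/1133.2 = 0.7046;  α = 0.2954.

0.295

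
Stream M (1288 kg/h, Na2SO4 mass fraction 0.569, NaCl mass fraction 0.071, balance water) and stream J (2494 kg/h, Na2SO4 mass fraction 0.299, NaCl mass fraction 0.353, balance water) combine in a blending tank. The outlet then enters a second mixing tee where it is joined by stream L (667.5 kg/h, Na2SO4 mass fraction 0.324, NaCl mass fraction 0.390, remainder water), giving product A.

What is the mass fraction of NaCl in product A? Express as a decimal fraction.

Overall, product flow = 4449.5 kg/h.
NaCl in = 1288×0.071 + 2494×0.353 + 667.5×0.390 = 1232.2 kg/h.
NaCl fraction in A = 0.277.

0.277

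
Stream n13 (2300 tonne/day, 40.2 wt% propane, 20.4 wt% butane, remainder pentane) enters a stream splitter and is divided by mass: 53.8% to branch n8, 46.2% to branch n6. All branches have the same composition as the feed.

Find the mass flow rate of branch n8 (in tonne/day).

Branch n8 flow = 0.538×2300 = 1237.4 tonne/day.

1237 tonne/day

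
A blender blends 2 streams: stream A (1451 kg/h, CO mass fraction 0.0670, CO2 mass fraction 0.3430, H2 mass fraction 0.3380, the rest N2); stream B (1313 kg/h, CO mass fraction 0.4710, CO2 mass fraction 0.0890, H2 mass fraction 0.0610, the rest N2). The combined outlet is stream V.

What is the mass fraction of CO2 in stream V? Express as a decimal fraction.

Total flow out = 1451 + 1313 = 2764 kg/h.
CO2 in = 1451×0.343 + 1313×0.089 = 614.55 kg/h.
CO2 mass fraction in V = 614.55/2764 = 0.2223.

0.2223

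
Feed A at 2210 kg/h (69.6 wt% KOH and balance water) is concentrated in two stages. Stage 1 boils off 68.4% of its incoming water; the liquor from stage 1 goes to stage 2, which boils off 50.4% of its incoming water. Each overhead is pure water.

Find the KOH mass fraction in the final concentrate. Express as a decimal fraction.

water in feed = 2210×0.304 = 671.84 kg/h.
After stage 1: water left = (1−0.684)×671.84 = 212.3; stream total = 1750.5 kg/h.
After stage 2: water left = (1−0.504)×212.3 = 105.3; final concentrate = 1643.5 kg/h.
KOH fraction = 1538.2/1643.5 = 0.936.

0.936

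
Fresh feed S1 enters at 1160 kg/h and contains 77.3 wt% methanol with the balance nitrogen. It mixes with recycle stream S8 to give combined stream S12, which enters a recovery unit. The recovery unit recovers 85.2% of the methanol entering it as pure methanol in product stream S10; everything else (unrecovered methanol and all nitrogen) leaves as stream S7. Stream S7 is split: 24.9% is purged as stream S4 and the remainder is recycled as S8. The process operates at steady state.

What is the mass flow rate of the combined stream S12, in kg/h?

2066 kg/h

nitrogen enters only via S1 and leaves only via the purge: 1160×0.227 = 0.249×(nitrogen in S7), and the recovery unit passes all nitrogen, so nitrogen in S12 = nitrogen in S7 = 1057.5 kg/h.
methanol in S12: m_A = 1160×0.773 + (1−0.249)·(1−0.852)·m_A, so m_A = 896.68/0.8889 = 1008.8 kg/h.
S12 = 1008.8 + 1057.5 = 2066.3 kg/h.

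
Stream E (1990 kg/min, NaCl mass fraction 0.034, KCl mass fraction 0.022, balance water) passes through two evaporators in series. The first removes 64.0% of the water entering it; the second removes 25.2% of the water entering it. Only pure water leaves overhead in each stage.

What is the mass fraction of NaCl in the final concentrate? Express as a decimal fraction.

water in feed = 1990×0.944 = 1878.6 kg/min.
After stage 1: water left = (1−0.640)×1878.6 = 676.28; stream total = 787.72 kg/min.
After stage 2: water left = (1−0.252)×676.28 = 505.86; final concentrate = 617.3 kg/min.
NaCl fraction = 67.66/617.3 = 0.110.

0.110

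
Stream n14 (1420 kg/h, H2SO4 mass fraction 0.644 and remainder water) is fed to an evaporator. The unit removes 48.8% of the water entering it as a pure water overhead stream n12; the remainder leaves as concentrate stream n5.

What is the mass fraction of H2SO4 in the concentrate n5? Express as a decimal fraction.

0.779

H2SO4 is not removed: 1420×0.644 = 914.48 kg/h of H2SO4 enters n5.
water entering = 1420×0.356 = 505.52 kg/h; overhead removed = 0.488×505.52 = 246.69 kg/h.
Concentrate = 1420 − 246.69 = 1173.3 kg/h.
Mass fraction = 914.48/1173.3 = 0.779.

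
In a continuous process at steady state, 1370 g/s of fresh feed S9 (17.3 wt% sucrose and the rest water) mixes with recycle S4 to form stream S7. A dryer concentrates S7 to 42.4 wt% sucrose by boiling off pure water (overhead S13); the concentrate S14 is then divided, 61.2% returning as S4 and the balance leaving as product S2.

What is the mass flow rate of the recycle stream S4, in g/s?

881.7 g/s

Overall sucrose balance (none leaves overhead): sucrose in fresh feed = sucrose in product, i.e. 1370×0.173 = (1−0.612)·S14·0.424.
S14 = 237.01/(0.424×0.388) = 1440.7 g/s.
Recycle S4 = 0.612×1440.7 = 881.7 g/s.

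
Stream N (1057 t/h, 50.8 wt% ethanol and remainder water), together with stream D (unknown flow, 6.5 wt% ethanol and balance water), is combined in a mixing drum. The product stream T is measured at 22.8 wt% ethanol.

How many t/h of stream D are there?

1816 t/h

Let D be the unknown flow. Total out = 1057 + D.
ethanol balance: 536.96 + 0.065·D = 0.228·(1057 + D)
(0.065 − 0.228)·D = 0.228×1057 − 536.96 = -295.96
D = -295.96 / -0.163 = 1815.7 t/h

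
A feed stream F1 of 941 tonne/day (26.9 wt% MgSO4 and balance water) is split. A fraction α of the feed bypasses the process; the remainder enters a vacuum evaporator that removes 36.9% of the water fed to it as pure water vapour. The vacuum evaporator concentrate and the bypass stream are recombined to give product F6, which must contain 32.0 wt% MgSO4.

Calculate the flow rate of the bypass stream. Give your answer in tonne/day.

All 941×0.269 = 253.13 tonne/day of MgSO4 reaches F6, so F6 = 253.13/0.320 = 791.03 tonne/day and vapour = 149.97 tonne/day.
The evaporator receives (1−α)·941 of feed at 0.731 water and removes 0.369 of that water:
0.369×0.731×(1−α)×941 = 149.97
(1−α) = 149.97/253.82 = 0.5908;  α = 0.4092.
Bypass flow = 0.4092×941 = 385.01 tonne/day.

385 tonne/day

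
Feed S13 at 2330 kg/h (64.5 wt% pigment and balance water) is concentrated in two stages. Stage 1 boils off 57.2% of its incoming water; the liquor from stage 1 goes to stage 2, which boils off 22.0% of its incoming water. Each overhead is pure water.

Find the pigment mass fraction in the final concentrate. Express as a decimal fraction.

water in feed = 2330×0.355 = 827.15 kg/h.
After stage 1: water left = (1−0.572)×827.15 = 354.02; stream total = 1856.9 kg/h.
After stage 2: water left = (1−0.220)×354.02 = 276.14; final concentrate = 1779 kg/h.
pigment fraction = 1502.9/1779 = 0.845.

0.845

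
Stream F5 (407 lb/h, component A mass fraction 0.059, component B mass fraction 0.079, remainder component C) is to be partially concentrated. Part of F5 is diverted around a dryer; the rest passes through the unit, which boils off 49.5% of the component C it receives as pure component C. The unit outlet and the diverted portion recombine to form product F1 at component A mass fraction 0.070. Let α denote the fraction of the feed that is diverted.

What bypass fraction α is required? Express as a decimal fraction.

0.632

All 407×0.059 = 24.013 lb/h of component A reaches F1, so F1 = 24.013/0.070 = 343.04 lb/h and vapour = 63.957 lb/h.
The evaporator receives (1−α)·407 of feed at 0.862 component C and removes 0.495 of that component C:
0.495×0.862×(1−α)×407 = 63.957
(1−α) = 63.957/173.66 = 0.3683;  α = 0.6317.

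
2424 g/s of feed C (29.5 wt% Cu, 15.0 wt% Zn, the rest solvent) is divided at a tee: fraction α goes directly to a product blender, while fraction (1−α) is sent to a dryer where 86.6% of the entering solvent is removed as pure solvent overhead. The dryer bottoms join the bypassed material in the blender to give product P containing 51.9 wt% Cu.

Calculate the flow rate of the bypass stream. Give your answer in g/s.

All 2424×0.295 = 715.08 g/s of Cu reaches P, so P = 715.08/0.519 = 1377.8 g/s and vapour = 1046.2 g/s.
The evaporator receives (1−α)·2424 of feed at 0.555 solvent and removes 0.866 of that solvent:
0.866×0.555×(1−α)×2424 = 1046.2
(1−α) = 1046.2/1165 = 0.8980;  α = 0.1020.
Bypass flow = 0.1020×2424 = 247.28 g/s.

247.3 g/s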